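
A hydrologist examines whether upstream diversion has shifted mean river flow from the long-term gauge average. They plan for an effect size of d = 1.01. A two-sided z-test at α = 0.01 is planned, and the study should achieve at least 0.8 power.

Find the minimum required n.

For power 0.8 need Φ(δ − z_{0.005}) = 0.8, so δ = z_{0.005} + z_{0.20} = 2.576 + 0.842 = 3.417.
(Ignoring the negligible lower-tail rejection probability gives the usual closed-form inversion.)
δ = d·√n ⇒ n = (δ/d)² = (3.417 / 1.01)² = 11.45.
Round up to the next whole unit.

n = 12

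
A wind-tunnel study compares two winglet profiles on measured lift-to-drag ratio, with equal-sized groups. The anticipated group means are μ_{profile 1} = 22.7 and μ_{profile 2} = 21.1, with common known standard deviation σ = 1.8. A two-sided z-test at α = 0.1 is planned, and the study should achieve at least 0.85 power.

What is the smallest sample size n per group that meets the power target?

Standardized effect: d = |μ_{profile 1} − μ_{profile 2}| / σ = |22.7 − 21.1| / 1.8 = 0.8889
Set Φ(δ − 1.645) = 0.85; then δ − 1.645 = Φ⁻¹(0.85) = 1.036, giving δ = 2.681.
(The Φ(−δ − z_{α/2}) term is vanishingly small for δ > 0 and is dropped in the standard sample-size formula.)
δ = d·√(n/2) ⇒ n = 2(δ/d)² = 2 × (2.681 / 0.8889)² = 18.20.
Round up to the next whole unit.

n = 19 per group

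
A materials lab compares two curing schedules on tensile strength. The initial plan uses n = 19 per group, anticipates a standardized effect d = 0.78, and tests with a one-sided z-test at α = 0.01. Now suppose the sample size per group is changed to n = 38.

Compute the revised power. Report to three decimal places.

Power ≈ 0.858

With n = 38 per group: δ = d·√(n/2) = 0.78 × √(38/2) = 3.3999. Critical value z_{0.01} = 2.326.
Revised power = P(Z > 2.326 − δ) = Φ(1.074) = 0.8585.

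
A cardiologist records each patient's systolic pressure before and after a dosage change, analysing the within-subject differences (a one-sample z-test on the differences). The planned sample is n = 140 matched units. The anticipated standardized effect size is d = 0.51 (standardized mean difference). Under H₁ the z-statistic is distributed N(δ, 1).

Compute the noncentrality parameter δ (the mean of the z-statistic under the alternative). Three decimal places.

The noncentrality parameter scales effect size by the design's sample-size factor: δ = d·√n = 0.51 × √140 = 6.0344

δ ≈ 6.034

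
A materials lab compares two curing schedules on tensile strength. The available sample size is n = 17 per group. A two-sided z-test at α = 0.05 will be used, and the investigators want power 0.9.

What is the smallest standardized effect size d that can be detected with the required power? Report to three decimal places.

d ≈ 1.112

Required noncentrality: δ = z_{0.025} + z_{0.10} = 1.960 + 1.282 = 3.242.
(Lower-tail contribution to power is negligible for δ > 0.)
δ = d·√(n/2) ⇒ d = δ/√(n/2) = 3.242/√(17/2) = 1.1118.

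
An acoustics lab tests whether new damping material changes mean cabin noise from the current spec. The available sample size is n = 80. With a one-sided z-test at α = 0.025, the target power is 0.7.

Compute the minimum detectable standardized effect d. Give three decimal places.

Required noncentrality: δ = z_{0.025} + z_{0.30} = 1.960 + 0.524 = 2.484.
δ = d·√n ⇒ d = δ/√n = 2.484/√80 = 0.2778.

d ≈ 0.278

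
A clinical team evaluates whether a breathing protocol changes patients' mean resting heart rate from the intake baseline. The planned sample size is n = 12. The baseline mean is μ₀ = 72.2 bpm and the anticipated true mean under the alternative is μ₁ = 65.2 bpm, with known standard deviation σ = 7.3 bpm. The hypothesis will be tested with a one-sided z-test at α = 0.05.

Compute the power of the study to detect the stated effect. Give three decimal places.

Power ≈ 0.953

Standardized effect: d = |μ₁ − μ₀| / σ = |65.2 − 72.2| / 7.3 = 0.9589
Noncentrality parameter: δ = d·√n = 0.9589 × √12 = 3.3217
Critical value for a one-sided test at α = 0.05: z_α = 1.645.
Power = Φ(δ − 1.645) = Φ(1.677) = 0.9532.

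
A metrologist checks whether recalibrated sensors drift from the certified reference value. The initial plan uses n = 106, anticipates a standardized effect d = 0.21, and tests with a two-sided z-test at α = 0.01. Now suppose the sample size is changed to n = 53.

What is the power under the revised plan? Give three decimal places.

With n = 53: δ = d·√n = 0.21 × √53 = 1.5288. Critical value z_{0.005} = 2.576.
Revised power = Φ(δ − 2.576) + Φ(−δ − 2.576) = Φ(-1.047) + Φ(-4.105) = 0.1475 + 0.0000 = 0.1476.

Power ≈ 0.148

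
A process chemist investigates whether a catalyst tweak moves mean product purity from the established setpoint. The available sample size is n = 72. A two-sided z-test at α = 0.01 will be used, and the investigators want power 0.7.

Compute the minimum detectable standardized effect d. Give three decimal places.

Required noncentrality: δ = z_{0.005} + z_{0.30} = 2.576 + 0.524 = 3.100.
(The second rejection-region term Φ(−δ − z_{α/2}) is negligible and dropped.)
δ = d·√n ⇒ d = δ/√n = 3.100/√72 = 0.3654.

d ≈ 0.365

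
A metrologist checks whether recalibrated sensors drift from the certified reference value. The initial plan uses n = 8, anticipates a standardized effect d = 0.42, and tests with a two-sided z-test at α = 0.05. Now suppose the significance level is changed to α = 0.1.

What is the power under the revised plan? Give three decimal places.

δ = d·√n = 0.42 × √8 = 1.1879 (unchanged). New critical value: z_{0.05} = 1.645.
Revised power = Φ(δ − 1.645) + Φ(−δ − 1.645) = Φ(-0.457) + Φ(-2.833) = 0.3239 + 0.0023 = 0.3262.

Power ≈ 0.326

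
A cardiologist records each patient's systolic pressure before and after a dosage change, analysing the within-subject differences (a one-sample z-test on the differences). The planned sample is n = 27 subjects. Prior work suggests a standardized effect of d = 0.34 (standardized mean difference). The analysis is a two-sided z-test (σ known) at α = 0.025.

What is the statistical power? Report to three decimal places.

Power ≈ 0.318

Noncentrality parameter: δ = d·√n = 0.34 × √27 = 1.7667
Critical value for a two-sided test at α = 0.025: z_{α/2} = 2.241.
Power = Φ(δ − 2.241) + Φ(−δ − 2.241) = Φ(-0.475) + Φ(-4.008) = 0.3175 + 0.0000 = 0.3175.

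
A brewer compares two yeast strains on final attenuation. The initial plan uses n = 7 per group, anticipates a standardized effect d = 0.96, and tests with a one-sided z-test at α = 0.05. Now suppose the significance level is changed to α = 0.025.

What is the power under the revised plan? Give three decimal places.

Power ≈ 0.435

δ = d·√(n/2) = 0.96 × √(7/2) = 1.7960 (unchanged). New critical value: z_{0.025} = 1.960.
Revised power = Φ(δ − 1.960) = Φ(-0.164) = 0.4349.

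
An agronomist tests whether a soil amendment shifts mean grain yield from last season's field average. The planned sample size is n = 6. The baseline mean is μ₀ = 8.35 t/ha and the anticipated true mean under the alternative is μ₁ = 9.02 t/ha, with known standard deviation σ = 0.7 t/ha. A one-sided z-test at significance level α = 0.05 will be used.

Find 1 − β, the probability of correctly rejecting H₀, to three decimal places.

Power ≈ 0.758

Standardized effect: d = |μ₁ − μ₀| / σ = |9.02 − 8.35| / 0.7 = 0.9571
Noncentrality parameter: δ = d·√n = 0.9571 × √6 = 2.3445
One-sided α = 0.05 → critical value z_{0.05} = 1.645.
Power = P(Z > 1.645 − δ) = Φ(0.700) = 0.7579.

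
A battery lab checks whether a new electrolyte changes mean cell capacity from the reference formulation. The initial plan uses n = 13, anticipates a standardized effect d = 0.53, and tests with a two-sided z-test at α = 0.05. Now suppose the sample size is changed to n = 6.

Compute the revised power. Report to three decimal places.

Power ≈ 0.255

With n = 6: δ = d·√n = 0.53 × √6 = 1.2982. Critical value z_{0.025} = 1.960.
Revised power = Φ(δ − 1.960) + Φ(−δ − 1.960) = Φ(-0.662) + Φ(-3.258) = 0.2541 + 0.0006 = 0.2546.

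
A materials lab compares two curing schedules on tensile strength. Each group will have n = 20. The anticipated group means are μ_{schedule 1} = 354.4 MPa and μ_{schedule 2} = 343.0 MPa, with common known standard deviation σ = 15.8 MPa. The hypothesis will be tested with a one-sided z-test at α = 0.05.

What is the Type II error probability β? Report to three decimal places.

Standardized effect: d = |μ_{schedule 1} − μ_{schedule 2}| / σ = |354.4 − 343.0| / 15.8 = 0.7215
Noncentrality parameter: δ = d·√(n/2) = 0.7215 × √(20/2) = 2.2816
Critical value for a one-sided test at α = 0.05: z_α = 1.645.
Power = P(Z > 1.645 − δ) = Φ(0.637) = 0.7379.
Type II error: β = 1 − power = 1 − 0.7379 = 0.2621.

β ≈ 0.262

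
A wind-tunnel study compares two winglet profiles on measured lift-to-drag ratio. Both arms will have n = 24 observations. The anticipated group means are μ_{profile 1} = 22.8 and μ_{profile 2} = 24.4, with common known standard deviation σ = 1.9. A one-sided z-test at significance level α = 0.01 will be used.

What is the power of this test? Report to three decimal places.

Power ≈ 0.723

Standardized effect: d = |μ_{profile 1} − μ_{profile 2}| / σ = |22.8 − 24.4| / 1.9 = 0.8421
Noncentrality parameter: δ = d·√(n/2) = 0.8421 × √(24/2) = 2.9171
One-sided α = 0.01 → critical value z_{0.01} = 2.326.
Power = P(Z > 2.326 − δ) = Φ(0.591) = 0.7227.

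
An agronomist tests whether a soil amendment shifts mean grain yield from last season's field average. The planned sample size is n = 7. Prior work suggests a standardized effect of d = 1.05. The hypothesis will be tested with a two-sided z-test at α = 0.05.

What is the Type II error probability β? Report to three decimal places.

β ≈ 0.207

Noncentrality parameter: δ = d·√n = 1.05 × √7 = 2.7780
Critical value for a two-sided test at α = 0.05: z_{α/2} = 1.960.
Power = Φ(δ − 1.960) + Φ(−δ − 1.960) = Φ(0.818) + Φ(-4.738) = 0.7933 + 0.0000 = 0.7933.
Type II error: β = 1 − power = 1 − 0.7933 = 0.2067.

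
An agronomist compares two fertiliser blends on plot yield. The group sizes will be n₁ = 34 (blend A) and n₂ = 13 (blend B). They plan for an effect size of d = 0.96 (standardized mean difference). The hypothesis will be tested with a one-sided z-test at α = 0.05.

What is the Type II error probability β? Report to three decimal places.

Noncentrality parameter: δ = d / √(1/n₁ + 1/n₂) = 0.96 / √(1/34 + 1/13) = 2.9440
Critical value for a one-sided test at α = 0.05: z_α = 1.645.
Power = Φ(δ − 1.645) = Φ(1.299) = 0.9030.
Type II error: β = 1 − power = 1 − 0.9030 = 0.0970.

β ≈ 0.097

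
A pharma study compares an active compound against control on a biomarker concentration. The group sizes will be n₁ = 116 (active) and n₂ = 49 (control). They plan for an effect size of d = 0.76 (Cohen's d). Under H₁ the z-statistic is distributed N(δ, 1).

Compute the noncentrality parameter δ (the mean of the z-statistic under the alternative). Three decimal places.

The noncentrality parameter scales effect size by the design's sample-size factor: δ = d / √(1/n₁ + 1/n₂) = 0.76 / √(1/116 + 1/49) = 4.4607

δ ≈ 4.461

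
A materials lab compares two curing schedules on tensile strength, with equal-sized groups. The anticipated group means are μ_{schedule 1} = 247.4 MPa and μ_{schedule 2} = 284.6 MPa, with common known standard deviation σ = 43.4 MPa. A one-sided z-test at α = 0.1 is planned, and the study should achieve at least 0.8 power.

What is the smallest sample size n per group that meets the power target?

n = 13 per group

Standardized effect: d = |μ_{schedule 1} − μ_{schedule 2}| / σ = |247.4 − 284.6| / 43.4 = 0.8571
Set Φ(δ − 1.282) = 0.8; then δ − 1.282 = Φ⁻¹(0.8) = 0.842, giving δ = 2.123.
δ = d·√(n/2) ⇒ n = 2(δ/d)² = 2 × (2.123 / 0.8571)² = 12.27.
Round up to the next whole unit.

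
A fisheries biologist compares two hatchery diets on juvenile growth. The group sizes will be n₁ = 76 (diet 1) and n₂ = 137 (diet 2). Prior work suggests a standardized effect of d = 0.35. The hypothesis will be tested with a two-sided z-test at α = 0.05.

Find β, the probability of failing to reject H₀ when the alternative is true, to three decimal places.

Noncentrality parameter: δ = d / √(1/n₁ + 1/n₂) = 0.35 / √(1/76 + 1/137) = 2.4471
Two-sided α = 0.05 → critical value z_{0.025} = 1.960.
Power = Φ(δ − 1.960) + Φ(−δ − 1.960) = Φ(0.487) + Φ(-4.407) = 0.6869 + 0.0000 = 0.6869.
Type II error: β = 1 − power = 1 − 0.6869 = 0.3131.

β ≈ 0.313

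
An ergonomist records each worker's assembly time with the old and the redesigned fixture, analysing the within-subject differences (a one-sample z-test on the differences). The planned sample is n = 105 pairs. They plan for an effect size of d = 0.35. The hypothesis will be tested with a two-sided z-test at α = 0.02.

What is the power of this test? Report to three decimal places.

Power ≈ 0.896

Noncentrality parameter: δ = d·√n = 0.35 × √105 = 3.5864
Critical value for a two-sided test at α = 0.02: z_{α/2} = 2.326.
Power = Φ(δ − 2.326) + Φ(−δ − 2.326) = Φ(1.260) + Φ(-5.913) = 0.8962 + 0.0000 = 0.8962.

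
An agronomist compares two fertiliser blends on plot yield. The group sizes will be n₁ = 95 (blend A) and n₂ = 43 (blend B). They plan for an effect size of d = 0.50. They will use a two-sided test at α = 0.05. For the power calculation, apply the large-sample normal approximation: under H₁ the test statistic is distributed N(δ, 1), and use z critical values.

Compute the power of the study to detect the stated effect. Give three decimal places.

Power ≈ 0.776

Noncentrality parameter: δ = d / √(1/n₁ + 1/n₂) = 0.50 / √(1/95 + 1/43) = 2.7204
Critical value for a two-sided test at α = 0.05: z_{α/2} = 1.960.
Power = Φ(δ − 1.960) + Φ(−δ − 1.960) = Φ(0.760) + Φ(-4.680) = 0.7765 + 0.0000 = 0.7765.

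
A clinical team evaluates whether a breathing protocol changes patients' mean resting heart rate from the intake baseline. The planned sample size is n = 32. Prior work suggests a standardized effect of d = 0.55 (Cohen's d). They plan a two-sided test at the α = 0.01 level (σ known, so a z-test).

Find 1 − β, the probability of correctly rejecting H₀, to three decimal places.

Noncentrality parameter: δ = d·√n = 0.55 × √32 = 3.1113
Two-sided α = 0.01 → critical value z_{0.005} = 2.576.
Power = Φ(δ − 2.576) + Φ(−δ − 2.576) = Φ(0.535) + Φ(-5.687) = 0.7038 + 0.0000 = 0.7038.

Power ≈ 0.704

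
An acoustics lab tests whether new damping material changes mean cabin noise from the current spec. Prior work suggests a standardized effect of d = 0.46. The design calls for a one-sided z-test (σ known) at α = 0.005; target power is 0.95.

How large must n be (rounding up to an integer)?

Set Φ(δ − 2.576) = 0.95; then δ − 2.576 = Φ⁻¹(0.95) = 1.645, giving δ = 4.221.
δ = d·√n ⇒ n = (δ/d)² = (4.221 / 0.46)² = 84.19.
Round up to the next whole unit.

n = 85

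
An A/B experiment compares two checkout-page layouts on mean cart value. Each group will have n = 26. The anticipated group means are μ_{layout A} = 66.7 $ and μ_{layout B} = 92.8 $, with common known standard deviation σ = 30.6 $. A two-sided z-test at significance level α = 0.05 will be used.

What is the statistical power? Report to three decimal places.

Power ≈ 0.868

Standardized effect: d = |μ_{layout A} − μ_{layout B}| / σ = |66.7 − 92.8| / 30.6 = 0.8529
Noncentrality parameter: δ = d·√(n/2) = 0.8529 × √(26/2) = 3.0753
Two-sided α = 0.05 → critical value z_{0.025} = 1.960.
Power = Φ(δ − 1.960) + Φ(−δ − 1.960) = Φ(1.115) + Φ(-5.035) = 0.8677 + 0.0000 = 0.8677.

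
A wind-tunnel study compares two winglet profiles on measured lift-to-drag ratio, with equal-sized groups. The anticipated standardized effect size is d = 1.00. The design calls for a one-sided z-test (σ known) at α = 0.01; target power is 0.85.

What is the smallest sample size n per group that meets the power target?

For power 0.85 need Φ(δ − z_{0.01}) = 0.85, so δ = z_{0.01} + z_{0.15} = 2.326 + 1.036 = 3.363.
δ = d·√(n/2) ⇒ n = 2(δ/d)² = 2 × (3.363 / 1.00)² = 22.62.
Round up to the next whole unit.

n = 23 per group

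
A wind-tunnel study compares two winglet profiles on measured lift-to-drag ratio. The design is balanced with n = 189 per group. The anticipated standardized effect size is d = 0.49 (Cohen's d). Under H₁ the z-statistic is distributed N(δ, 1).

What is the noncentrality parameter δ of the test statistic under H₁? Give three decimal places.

δ ≈ 4.763

The noncentrality parameter scales effect size by the design's sample-size factor: δ = d·√(n/2) = 0.49 × √(189/2) = 4.7633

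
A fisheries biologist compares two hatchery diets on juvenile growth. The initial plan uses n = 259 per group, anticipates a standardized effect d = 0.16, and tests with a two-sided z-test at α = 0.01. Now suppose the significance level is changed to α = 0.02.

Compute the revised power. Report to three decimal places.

Power ≈ 0.307

δ = d·√(n/2) = 0.16 × √(259/2) = 1.8208 (unchanged). New critical value: z_{0.01} = 2.326.
Revised power = Φ(δ − 2.326) + Φ(−δ − 2.326) = Φ(-0.506) + Φ(-4.147) = 0.3066 + 0.0000 = 0.3066.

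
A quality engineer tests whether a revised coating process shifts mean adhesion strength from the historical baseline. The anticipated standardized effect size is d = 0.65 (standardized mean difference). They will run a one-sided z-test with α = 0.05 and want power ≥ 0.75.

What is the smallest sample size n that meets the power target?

n = 13

Set Φ(δ − 1.645) = 0.75; then δ − 1.645 = Φ⁻¹(0.75) = 0.674, giving δ = 2.319.
δ = d·√n ⇒ n = (δ/d)² = (2.319 / 0.65)² = 12.73.
Round up to the next whole unit.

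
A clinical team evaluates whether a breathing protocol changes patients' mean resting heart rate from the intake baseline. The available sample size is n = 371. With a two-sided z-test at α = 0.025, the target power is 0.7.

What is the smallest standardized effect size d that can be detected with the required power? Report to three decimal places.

d ≈ 0.144

Required noncentrality: δ = z_{0.0125} + z_{0.30} = 2.241 + 0.524 = 2.766.
(Lower-tail contribution to power is negligible for δ > 0.)
δ = d·√n ⇒ d = δ/√n = 2.766/√371 = 0.1436.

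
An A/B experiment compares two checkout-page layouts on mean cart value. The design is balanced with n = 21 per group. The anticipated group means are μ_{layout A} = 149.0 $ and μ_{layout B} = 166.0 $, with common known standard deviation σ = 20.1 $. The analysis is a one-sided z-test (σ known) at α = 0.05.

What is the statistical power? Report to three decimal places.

Standardized effect: d = |μ_{layout A} − μ_{layout B}| / σ = |149.0 − 166.0| / 20.1 = 0.8458
Noncentrality parameter: δ = d·√(n/2) = 0.8458 × √(21/2) = 2.7406
Critical value for a one-sided test at α = 0.05: z_α = 1.645.
Power = P(Z > 1.645 − δ) = Φ(1.096) = 0.8634.

Power ≈ 0.863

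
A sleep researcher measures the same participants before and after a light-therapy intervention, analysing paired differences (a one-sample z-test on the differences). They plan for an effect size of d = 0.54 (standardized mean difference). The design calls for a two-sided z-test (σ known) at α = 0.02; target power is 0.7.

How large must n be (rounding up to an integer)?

For power 0.7 need Φ(δ − z_{0.01}) = 0.7, so δ = z_{0.01} + z_{0.30} = 2.326 + 0.524 = 2.851.
(For δ > 0 the lower-tail rejection region contributes negligibly to power, so the one-term inversion is standard.)
δ = d·√n ⇒ n = (δ/d)² = (2.851 / 0.54)² = 27.87.
Rounding up, n = 28.

n = 28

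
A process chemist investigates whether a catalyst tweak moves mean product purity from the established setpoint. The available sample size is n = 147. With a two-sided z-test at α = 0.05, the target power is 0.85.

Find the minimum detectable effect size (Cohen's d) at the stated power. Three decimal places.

Required noncentrality: δ = z_{0.025} + z_{0.15} = 1.960 + 1.036 = 2.996.
(Lower-tail contribution to power is negligible for δ > 0.)
δ = d·√n ⇒ d = δ/√n = 2.996/√147 = 0.2471.

d ≈ 0.247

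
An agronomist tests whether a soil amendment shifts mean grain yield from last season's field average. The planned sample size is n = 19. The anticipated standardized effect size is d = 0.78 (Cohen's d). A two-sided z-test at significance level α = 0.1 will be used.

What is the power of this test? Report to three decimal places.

Noncentrality parameter: δ = d·√n = 0.78 × √19 = 3.3999
Two-sided α = 0.1 → critical value z_{0.05} = 1.645.
Power = Φ(δ − 1.645) + Φ(−δ − 1.645) = Φ(1.755) + Φ(-5.045) = 0.9604 + 0.0000 = 0.9604.

Power ≈ 0.960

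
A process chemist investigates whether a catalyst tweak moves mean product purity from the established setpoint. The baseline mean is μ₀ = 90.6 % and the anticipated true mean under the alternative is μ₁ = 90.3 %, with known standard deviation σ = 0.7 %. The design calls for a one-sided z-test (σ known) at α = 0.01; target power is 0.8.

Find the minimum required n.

Standardized effect: d = |μ₁ − μ₀| / σ = |90.3 − 90.6| / 0.7 = 0.4286
For power 0.8 need Φ(δ − z_{0.01}) = 0.8, so δ = z_{0.01} + z_{0.20} = 2.326 + 0.842 = 3.168.
δ = d·√n ⇒ n = (δ/d)² = (3.168 / 0.4286)² = 54.64.
Round up to the next whole unit.

n = 55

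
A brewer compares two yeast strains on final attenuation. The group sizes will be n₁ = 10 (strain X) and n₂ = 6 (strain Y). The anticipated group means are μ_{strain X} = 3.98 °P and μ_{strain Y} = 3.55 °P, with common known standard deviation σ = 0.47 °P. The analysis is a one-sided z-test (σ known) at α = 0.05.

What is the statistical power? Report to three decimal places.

Power ≈ 0.550

Standardized effect: d = |μ_{strain X} − μ_{strain Y}| / σ = |3.98 − 3.55| / 0.47 = 0.9149
Noncentrality parameter: δ = d / √(1/n₁ + 1/n₂) = 0.9149 / √(1/10 + 1/6) = 1.7717
Critical value for a one-sided test at α = 0.05: z_α = 1.645.
Power = P(Z > 1.645 − δ) = Φ(0.127) = 0.5505.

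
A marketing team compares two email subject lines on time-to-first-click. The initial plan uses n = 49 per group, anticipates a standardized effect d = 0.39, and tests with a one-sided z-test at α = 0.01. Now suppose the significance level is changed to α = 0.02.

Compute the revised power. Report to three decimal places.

Power ≈ 0.451

δ = d·√(n/2) = 0.39 × √(49/2) = 1.9304 (unchanged). New critical value: z_{0.02} = 2.054.
Revised power = Φ(δ − 2.054) = Φ(-0.123) = 0.4509.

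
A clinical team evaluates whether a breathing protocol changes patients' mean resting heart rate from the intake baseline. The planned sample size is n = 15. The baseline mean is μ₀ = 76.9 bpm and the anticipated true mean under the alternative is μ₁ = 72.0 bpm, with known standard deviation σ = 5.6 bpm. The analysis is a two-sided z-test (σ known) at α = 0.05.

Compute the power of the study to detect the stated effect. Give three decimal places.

Power ≈ 0.923

Standardized effect: d = |μ₁ − μ₀| / σ = |72.0 − 76.9| / 5.6 = 0.8750
Noncentrality parameter: δ = d·√n = 0.8750 × √15 = 3.3889
Two-sided α = 0.05 → critical value z_{0.025} = 1.960.
Power = Φ(δ − 1.960) + Φ(−δ − 1.960) = Φ(1.429) + Φ(-5.349) = 0.9235 + 0.0000 = 0.9235.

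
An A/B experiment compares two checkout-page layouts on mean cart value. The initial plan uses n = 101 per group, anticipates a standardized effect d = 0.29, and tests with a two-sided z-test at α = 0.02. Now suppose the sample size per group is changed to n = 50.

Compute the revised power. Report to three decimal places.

Power ≈ 0.191

With n = 50 per group: δ = d·√(n/2) = 0.29 × √(50/2) = 1.4500. Critical value z_{0.01} = 2.326.
Revised power = Φ(δ − 2.326) + Φ(−δ − 2.326) = Φ(-0.876) + Φ(-3.776) = 0.1904 + 0.0001 = 0.1905.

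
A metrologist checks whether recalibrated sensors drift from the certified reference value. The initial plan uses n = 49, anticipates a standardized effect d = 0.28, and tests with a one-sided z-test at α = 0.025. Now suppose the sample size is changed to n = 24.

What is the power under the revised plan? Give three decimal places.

Power ≈ 0.278

With n = 24: δ = d·√n = 0.28 × √24 = 1.3717. Critical value z_{0.025} = 1.960.
Revised power = P(Z > 1.960 − δ) = Φ(-0.588) = 0.2782.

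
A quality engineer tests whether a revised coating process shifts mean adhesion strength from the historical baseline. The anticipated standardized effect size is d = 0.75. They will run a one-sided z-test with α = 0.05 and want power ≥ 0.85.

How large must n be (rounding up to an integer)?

For power 0.85 need Φ(δ − z_{0.05}) = 0.85, so δ = z_{0.05} + z_{0.15} = 1.645 + 1.036 = 2.681.
δ = d·√n ⇒ n = (δ/d)² = (2.681 / 0.75)² = 12.78.
Rounding up, n = 13.

n = 13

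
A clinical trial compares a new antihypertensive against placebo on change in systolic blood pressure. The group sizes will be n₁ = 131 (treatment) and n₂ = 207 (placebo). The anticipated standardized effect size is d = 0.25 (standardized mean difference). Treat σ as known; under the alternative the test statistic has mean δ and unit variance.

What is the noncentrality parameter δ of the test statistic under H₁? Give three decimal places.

The noncentrality parameter scales effect size by the design's sample-size factor: δ = d / √(1/n₁ + 1/n₂) = 0.25 / √(1/131 + 1/207) = 2.2392

δ ≈ 2.239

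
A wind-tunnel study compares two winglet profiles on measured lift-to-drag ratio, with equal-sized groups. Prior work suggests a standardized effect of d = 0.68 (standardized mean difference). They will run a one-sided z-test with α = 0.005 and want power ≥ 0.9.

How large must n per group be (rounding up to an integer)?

Set Φ(δ − 2.576) = 0.9; then δ − 2.576 = Φ⁻¹(0.9) = 1.282, giving δ = 3.857.
δ = d·√(n/2) ⇒ n = 2(δ/d)² = 2 × (3.857 / 0.68)² = 64.36.
Round up to the next whole unit.

n = 65 per group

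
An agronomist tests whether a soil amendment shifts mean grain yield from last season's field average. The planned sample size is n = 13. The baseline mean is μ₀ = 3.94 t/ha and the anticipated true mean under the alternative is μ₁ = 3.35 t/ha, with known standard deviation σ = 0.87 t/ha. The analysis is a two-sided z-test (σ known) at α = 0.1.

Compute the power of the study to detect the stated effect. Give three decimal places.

Power ≈ 0.788

Standardized effect: d = |μ₁ − μ₀| / σ = |3.35 − 3.94| / 0.87 = 0.6782
Noncentrality parameter: δ = d·√n = 0.6782 × √13 = 2.4451
Two-sided α = 0.1 → critical value z_{0.05} = 1.645.
Power = Φ(δ − 1.645) + Φ(−δ − 1.645) = Φ(0.800) + Φ(-4.090) = 0.7882 + 0.0000 = 0.7883.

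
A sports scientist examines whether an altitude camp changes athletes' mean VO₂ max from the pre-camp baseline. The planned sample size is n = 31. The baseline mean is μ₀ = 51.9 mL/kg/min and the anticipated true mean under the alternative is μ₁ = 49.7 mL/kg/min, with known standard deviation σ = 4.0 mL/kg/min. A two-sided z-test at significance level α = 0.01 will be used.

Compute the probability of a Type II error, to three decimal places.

Standardized effect: d = |μ₁ − μ₀| / σ = |49.7 − 51.9| / 4.0 = 0.5500
Noncentrality parameter: δ = d·√n = 0.5500 × √31 = 3.0623
Critical value for a two-sided test at α = 0.01: z_{α/2} = 2.576.
Power = Φ(δ − 2.576) + Φ(−δ − 2.576) = Φ(0.486) + Φ(-5.638) = 0.6867 + 0.0000 = 0.6867.
Type II error: β = 1 − power = 1 − 0.6867 = 0.3133.

β ≈ 0.313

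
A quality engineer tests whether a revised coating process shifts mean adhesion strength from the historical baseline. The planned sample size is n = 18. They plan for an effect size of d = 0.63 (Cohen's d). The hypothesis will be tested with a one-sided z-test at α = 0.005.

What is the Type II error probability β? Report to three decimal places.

Noncentrality parameter: δ = d·√n = 0.63 × √18 = 2.6729
Critical value for a one-sided test at α = 0.005: z_α = 2.576.
Power = P(Z > 2.576 − δ) = Φ(0.097) = 0.5387.
Type II error: β = 1 − power = 1 − 0.5387 = 0.4613.

β ≈ 0.461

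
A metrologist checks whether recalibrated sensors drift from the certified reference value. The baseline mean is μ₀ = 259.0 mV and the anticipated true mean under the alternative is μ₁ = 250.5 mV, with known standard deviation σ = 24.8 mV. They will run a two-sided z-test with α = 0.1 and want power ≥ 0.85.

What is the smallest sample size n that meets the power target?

Standardized effect: d = |μ₁ − μ₀| / σ = |250.5 − 259.0| / 24.8 = 0.3427
For power 0.85 need Φ(δ − z_{0.05}) = 0.85, so δ = z_{0.05} + z_{0.15} = 1.645 + 1.036 = 2.681.
(For δ > 0 the lower-tail rejection region contributes negligibly to power, so the one-term inversion is standard.)
δ = d·√n ⇒ n = (δ/d)² = (2.681 / 0.3427)² = 61.20.
Round up to the next whole unit.

n = 62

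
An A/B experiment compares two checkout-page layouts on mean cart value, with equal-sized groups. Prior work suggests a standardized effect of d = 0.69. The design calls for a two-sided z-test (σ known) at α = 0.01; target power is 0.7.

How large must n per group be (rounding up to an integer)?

n = 41 per group

For power 0.7 need Φ(δ − z_{0.005}) = 0.7, so δ = z_{0.005} + z_{0.30} = 2.576 + 0.524 = 3.100.
(Ignoring the negligible lower-tail rejection probability gives the usual closed-form inversion.)
δ = d·√(n/2) ⇒ n = 2(δ/d)² = 2 × (3.100 / 0.69)² = 40.38.
Rounding up, n = 41 per group.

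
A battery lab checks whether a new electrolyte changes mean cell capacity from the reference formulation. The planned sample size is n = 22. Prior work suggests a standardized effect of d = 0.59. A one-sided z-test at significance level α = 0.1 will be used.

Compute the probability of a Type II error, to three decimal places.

β ≈ 0.069

Noncentrality parameter: δ = d·√n = 0.59 × √22 = 2.7673
Critical value for a one-sided test at α = 0.1: z_α = 1.282.
Power = Φ(δ − 1.282) = Φ(1.486) = 0.9313.
Type II error: β = 1 − power = 1 − 0.9313 = 0.0687.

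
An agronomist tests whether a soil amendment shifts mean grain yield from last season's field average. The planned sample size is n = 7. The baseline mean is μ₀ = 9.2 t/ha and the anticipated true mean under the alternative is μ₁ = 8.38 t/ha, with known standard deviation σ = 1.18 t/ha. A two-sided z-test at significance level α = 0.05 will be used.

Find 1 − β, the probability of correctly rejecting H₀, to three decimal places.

Power ≈ 0.452

Standardized effect: d = |μ₁ − μ₀| / σ = |8.38 − 9.2| / 1.18 = 0.6949
Noncentrality parameter: δ = d·√n = 0.6949 × √7 = 1.8386
Two-sided α = 0.05 → critical value z_{0.025} = 1.960.
Power = Φ(δ − 1.960) + Φ(−δ − 1.960) = Φ(-0.121) + Φ(-3.799) = 0.4517 + 0.0001 = 0.4518.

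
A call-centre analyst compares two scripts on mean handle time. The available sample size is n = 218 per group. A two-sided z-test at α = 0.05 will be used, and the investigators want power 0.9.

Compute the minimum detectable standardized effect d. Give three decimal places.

Need Φ(δ − 1.960) = 0.9, so δ = 1.960 + 1.282 = 3.242.
(The second rejection-region term Φ(−δ − z_{α/2}) is negligible and dropped.)
δ = d·√(n/2) ⇒ d = δ/√(n/2) = 3.242/√(218/2) = 0.3105.

d ≈ 0.310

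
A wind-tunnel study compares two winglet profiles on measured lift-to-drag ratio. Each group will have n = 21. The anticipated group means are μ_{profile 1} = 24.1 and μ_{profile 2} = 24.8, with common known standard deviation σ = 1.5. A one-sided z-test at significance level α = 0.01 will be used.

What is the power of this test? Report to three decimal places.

Standardized effect: d = |μ_{profile 1} − μ_{profile 2}| / σ = |24.1 − 24.8| / 1.5 = 0.4667
Noncentrality parameter: λ = d·√(n/2) = 0.4667 × √(21/2) = 1.5122
Critical value for a one-sided test at α = 0.01: z_α = 2.326.
Power = Φ(λ − 2.326) = Φ(-0.814) = 0.2078.

Power ≈ 0.208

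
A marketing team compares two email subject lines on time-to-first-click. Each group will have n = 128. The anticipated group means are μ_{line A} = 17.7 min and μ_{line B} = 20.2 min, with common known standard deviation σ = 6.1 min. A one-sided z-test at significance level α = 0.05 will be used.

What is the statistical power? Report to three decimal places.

Standardized effect: d = |μ_{line A} − μ_{line B}| / σ = |17.7 − 20.2| / 6.1 = 0.4098
Noncentrality parameter: δ = d·√(n/2) = 0.4098 × √(128/2) = 3.2787
Critical value for a one-sided test at α = 0.05: z_α = 1.645.
Power = Φ(δ − 1.645) = Φ(1.634) = 0.9489.

Power ≈ 0.949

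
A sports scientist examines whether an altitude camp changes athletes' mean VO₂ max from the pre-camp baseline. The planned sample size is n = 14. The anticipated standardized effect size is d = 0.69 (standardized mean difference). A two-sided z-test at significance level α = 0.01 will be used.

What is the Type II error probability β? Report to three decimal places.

β ≈ 0.498

Noncentrality parameter: δ = d·√n = 0.69 × √14 = 2.5817
Two-sided α = 0.01 → critical value z_{0.005} = 2.576.
Power = Φ(δ − 2.576) + Φ(−δ − 2.576) = Φ(0.006) + Φ(-5.158) = 0.5024 + 0.0000 = 0.5024.
Type II error: β = 1 − power = 1 − 0.5024 = 0.4976.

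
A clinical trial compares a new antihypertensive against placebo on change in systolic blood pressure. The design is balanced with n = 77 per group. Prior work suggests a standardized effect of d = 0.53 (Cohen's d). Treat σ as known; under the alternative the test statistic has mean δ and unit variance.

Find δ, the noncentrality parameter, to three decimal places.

δ = d·√(n/2) = 0.53 × √(77/2) = 3.2886

δ ≈ 3.289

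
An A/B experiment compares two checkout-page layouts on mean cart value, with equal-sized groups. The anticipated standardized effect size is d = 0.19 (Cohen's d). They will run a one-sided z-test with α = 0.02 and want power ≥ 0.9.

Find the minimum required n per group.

n = 617 per group

For power 0.9 need Φ(δ − z_{0.02}) = 0.9, so δ = z_{0.02} + z_{0.10} = 2.054 + 1.282 = 3.335.
δ = d·√(n/2) ⇒ n = 2(δ/d)² = 2 × (3.335 / 0.19)² = 616.30.
Round up to the next whole unit.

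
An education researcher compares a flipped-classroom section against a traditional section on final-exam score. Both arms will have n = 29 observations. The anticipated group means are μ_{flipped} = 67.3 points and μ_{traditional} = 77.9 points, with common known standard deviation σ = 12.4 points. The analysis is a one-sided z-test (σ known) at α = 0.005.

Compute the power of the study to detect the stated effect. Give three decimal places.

Power ≈ 0.752

Standardized effect: d = |μ_{flipped} − μ_{traditional}| / σ = |67.3 − 77.9| / 12.4 = 0.8548
Noncentrality parameter: λ = d·√(n/2) = 0.8548 × √(29/2) = 3.2551
One-sided α = 0.005 → critical value z_{0.005} = 2.576.
Power = Φ(λ − 2.576) = Φ(0.679) = 0.7515.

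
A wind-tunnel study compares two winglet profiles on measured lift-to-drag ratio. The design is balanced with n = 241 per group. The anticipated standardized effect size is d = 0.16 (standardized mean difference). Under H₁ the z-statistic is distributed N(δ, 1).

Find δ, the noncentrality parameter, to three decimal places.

The noncentrality parameter scales effect size by the design's sample-size factor: δ = d·√(n/2) = 0.16 × √(241/2) = 1.7564

δ ≈ 1.756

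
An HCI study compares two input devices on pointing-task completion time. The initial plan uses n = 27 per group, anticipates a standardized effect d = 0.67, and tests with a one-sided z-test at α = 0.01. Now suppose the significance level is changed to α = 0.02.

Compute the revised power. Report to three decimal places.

Power ≈ 0.658

δ = d·√(n/2) = 0.67 × √(27/2) = 2.4617 (unchanged). New critical value: z_{0.02} = 2.054.
Revised power = P(Z > 2.054 − δ) = Φ(0.408) = 0.6584.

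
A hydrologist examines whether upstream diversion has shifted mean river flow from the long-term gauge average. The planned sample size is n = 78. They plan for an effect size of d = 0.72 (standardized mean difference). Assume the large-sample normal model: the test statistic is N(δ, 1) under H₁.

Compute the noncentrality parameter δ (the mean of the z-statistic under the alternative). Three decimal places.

δ ≈ 6.359

The noncentrality parameter scales effect size by the design's sample-size factor: δ = d·√n = 0.72 × √78 = 6.3589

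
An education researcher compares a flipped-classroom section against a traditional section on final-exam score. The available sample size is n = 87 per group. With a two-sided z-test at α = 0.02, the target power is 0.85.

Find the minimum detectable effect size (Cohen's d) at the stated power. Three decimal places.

Required noncentrality: δ = z_{0.01} + z_{0.15} = 2.326 + 1.036 = 3.363.
(Lower-tail contribution to power is negligible for δ > 0.)
δ = d·√(n/2) ⇒ d = δ/√(n/2) = 3.363/√(87/2) = 0.5099.

d ≈ 0.510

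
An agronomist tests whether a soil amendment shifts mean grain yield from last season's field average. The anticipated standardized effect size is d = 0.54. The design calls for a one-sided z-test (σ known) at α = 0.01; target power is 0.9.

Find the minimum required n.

Set Φ(δ − 2.326) = 0.9; then δ − 2.326 = Φ⁻¹(0.9) = 1.282, giving δ = 3.608.
δ = d·√n ⇒ n = (δ/d)² = (3.608 / 0.54)² = 44.64.
Rounding up, n = 45.

n = 45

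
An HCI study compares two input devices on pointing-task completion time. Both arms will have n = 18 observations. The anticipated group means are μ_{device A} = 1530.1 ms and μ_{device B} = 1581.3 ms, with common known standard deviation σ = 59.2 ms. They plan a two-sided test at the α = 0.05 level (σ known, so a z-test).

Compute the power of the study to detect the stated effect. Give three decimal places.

Standardized effect: d = |μ_{device A} − μ_{device B}| / σ = |1530.1 − 1581.3| / 59.2 = 0.8649
Noncentrality parameter: δ = d·√(n/2) = 0.8649 × √(18/2) = 2.5946
Critical value for a two-sided test at α = 0.05: z_{α/2} = 1.960.
Power = Φ(δ − 1.960) + Φ(−δ − 1.960) = Φ(0.635) + Φ(-4.555) = 0.7372 + 0.0000 = 0.7372.

Power ≈ 0.737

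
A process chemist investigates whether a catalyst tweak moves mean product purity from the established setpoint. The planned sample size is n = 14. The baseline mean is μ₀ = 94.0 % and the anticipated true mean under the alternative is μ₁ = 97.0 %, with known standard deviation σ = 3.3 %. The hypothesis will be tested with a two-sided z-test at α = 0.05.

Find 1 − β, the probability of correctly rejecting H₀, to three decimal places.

Standardized effect: d = |μ₁ − μ₀| / σ = |97.0 − 94.0| / 3.3 = 0.9091
Noncentrality parameter: δ = d·√n = 0.9091 × √14 = 3.4015
Two-sided α = 0.05 → critical value z_{0.025} = 1.960.
Power = Φ(δ − 1.960) + Φ(−δ − 1.960) = Φ(1.442) + Φ(-5.361) = 0.9253 + 0.0000 = 0.9253.

Power ≈ 0.925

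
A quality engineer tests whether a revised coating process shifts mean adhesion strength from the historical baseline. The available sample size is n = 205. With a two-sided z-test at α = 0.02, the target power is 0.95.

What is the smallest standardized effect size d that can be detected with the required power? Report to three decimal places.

Need Φ(δ − 2.326) = 0.95, so δ = 2.326 + 1.645 = 3.971.
(The second rejection-region term Φ(−δ − z_{α/2}) is negligible and dropped.)
δ = d·√n ⇒ d = δ/√n = 3.971/√205 = 0.2774.

d ≈ 0.277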